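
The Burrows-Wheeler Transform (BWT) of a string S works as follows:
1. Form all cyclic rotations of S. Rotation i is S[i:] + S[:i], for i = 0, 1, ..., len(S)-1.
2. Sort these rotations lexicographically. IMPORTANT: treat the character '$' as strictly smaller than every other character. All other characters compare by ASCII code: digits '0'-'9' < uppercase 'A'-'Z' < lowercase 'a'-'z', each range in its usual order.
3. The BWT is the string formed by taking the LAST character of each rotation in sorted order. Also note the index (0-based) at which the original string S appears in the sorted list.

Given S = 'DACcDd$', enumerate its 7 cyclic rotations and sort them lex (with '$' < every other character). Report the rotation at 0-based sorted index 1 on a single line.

Answer: ACcDd$D

Derivation:
All 7 rotations (rotation i = S[i:]+S[:i]):
  rot[0] = DACcDd$
  rot[1] = ACcDd$D
  rot[2] = CcDd$DA
  rot[3] = cDd$DAC
  rot[4] = Dd$DACc
  rot[5] = d$DACcD
  rot[6] = $DACcDd
Sorted (with $ < everything):
  sorted[0] = $DACcDd
  sorted[1] = ACcDd$D
  sorted[2] = CcDd$DA
  sorted[3] = DACcDd$
  sorted[4] = Dd$DACc
  sorted[5] = cDd$DAC
  sorted[6] = d$DACcD
sorted[1] = ACcDd$D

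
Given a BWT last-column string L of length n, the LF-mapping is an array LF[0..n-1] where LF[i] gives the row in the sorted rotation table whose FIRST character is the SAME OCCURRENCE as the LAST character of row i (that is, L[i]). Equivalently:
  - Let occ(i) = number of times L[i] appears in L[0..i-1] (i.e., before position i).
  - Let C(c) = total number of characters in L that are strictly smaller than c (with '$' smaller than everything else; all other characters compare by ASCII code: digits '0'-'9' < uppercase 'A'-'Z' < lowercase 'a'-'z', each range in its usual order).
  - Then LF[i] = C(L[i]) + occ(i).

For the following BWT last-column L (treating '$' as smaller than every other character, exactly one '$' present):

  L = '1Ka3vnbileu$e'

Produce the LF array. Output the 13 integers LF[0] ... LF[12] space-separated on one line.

Char counts: '$':1, '1':1, '3':1, 'K':1, 'a':1, 'b':1, 'e':2, 'i':1, 'l':1, 'n':1, 'u':1, 'v':1
C (first-col start): C('$')=0, C('1')=1, C('3')=2, C('K')=3, C('a')=4, C('b')=5, C('e')=6, C('i')=8, C('l')=9, C('n')=10, C('u')=11, C('v')=12
L[0]='1': occ=0, LF[0]=C('1')+0=1+0=1
L[1]='K': occ=0, LF[1]=C('K')+0=3+0=3
L[2]='a': occ=0, LF[2]=C('a')+0=4+0=4
L[3]='3': occ=0, LF[3]=C('3')+0=2+0=2
L[4]='v': occ=0, LF[4]=C('v')+0=12+0=12
L[5]='n': occ=0, LF[5]=C('n')+0=10+0=10
L[6]='b': occ=0, LF[6]=C('b')+0=5+0=5
L[7]='i': occ=0, LF[7]=C('i')+0=8+0=8
L[8]='l': occ=0, LF[8]=C('l')+0=9+0=9
L[9]='e': occ=0, LF[9]=C('e')+0=6+0=6
L[10]='u': occ=0, LF[10]=C('u')+0=11+0=11
L[11]='$': occ=0, LF[11]=C('$')+0=0+0=0
L[12]='e': occ=1, LF[12]=C('e')+1=6+1=7

Answer: 1 3 4 2 12 10 5 8 9 6 11 0 7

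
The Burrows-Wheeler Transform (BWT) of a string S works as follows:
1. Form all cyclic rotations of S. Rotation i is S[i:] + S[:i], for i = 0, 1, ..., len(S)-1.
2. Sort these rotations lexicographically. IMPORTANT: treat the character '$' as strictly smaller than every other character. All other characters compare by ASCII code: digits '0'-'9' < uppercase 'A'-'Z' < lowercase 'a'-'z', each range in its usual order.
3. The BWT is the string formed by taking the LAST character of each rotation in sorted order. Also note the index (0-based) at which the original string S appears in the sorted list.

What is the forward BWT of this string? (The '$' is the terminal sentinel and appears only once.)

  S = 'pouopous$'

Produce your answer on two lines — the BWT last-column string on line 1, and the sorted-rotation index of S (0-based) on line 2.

All 9 rotations (rotation i = S[i:]+S[:i]):
  rot[0] = pouopous$
  rot[1] = ouopous$p
  rot[2] = uopous$po
  rot[3] = opous$pou
  rot[4] = pous$pouo
  rot[5] = ous$pouop
  rot[6] = us$pouopo
  rot[7] = s$pouopou
  rot[8] = $pouopous
Sorted (with $ < everything):
  sorted[0] = $pouopous  (last char: 's')
  sorted[1] = opous$pou  (last char: 'u')
  sorted[2] = ouopous$p  (last char: 'p')
  sorted[3] = ous$pouop  (last char: 'p')
  sorted[4] = pouopous$  (last char: '$')
  sorted[5] = pous$pouo  (last char: 'o')
  sorted[6] = s$pouopou  (last char: 'u')
  sorted[7] = uopous$po  (last char: 'o')
  sorted[8] = us$pouopo  (last char: 'o')
Last column: supp$ouoo
Original string S is at sorted index 4

Answer: supp$ouoo
4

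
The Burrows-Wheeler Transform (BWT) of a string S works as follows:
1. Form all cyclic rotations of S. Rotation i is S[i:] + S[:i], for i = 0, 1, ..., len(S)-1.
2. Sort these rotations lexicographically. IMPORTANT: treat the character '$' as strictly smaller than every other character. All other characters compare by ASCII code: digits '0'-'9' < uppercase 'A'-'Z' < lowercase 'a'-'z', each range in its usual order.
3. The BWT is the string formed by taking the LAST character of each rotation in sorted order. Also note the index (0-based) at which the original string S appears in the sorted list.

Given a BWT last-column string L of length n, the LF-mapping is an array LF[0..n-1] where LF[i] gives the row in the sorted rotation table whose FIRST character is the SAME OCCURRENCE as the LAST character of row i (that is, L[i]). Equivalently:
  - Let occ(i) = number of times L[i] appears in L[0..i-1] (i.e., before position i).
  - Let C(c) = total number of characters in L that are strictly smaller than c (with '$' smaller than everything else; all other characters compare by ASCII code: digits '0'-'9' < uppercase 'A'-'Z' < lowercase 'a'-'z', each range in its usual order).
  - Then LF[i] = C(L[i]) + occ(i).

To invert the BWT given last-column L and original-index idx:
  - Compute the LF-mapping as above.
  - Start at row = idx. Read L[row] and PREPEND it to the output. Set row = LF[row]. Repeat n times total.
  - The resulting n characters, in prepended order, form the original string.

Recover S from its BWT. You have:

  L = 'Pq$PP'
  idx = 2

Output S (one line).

Answer: PPqP$

Derivation:
LF mapping: 1 4 0 2 3
Walk LF starting at row 2, prepending L[row]:
  step 1: row=2, L[2]='$', prepend. Next row=LF[2]=0
  step 2: row=0, L[0]='P', prepend. Next row=LF[0]=1
  step 3: row=1, L[1]='q', prepend. Next row=LF[1]=4
  step 4: row=4, L[4]='P', prepend. Next row=LF[4]=3
  step 5: row=3, L[3]='P', prepend. Next row=LF[3]=2
Reversed output: PPqP$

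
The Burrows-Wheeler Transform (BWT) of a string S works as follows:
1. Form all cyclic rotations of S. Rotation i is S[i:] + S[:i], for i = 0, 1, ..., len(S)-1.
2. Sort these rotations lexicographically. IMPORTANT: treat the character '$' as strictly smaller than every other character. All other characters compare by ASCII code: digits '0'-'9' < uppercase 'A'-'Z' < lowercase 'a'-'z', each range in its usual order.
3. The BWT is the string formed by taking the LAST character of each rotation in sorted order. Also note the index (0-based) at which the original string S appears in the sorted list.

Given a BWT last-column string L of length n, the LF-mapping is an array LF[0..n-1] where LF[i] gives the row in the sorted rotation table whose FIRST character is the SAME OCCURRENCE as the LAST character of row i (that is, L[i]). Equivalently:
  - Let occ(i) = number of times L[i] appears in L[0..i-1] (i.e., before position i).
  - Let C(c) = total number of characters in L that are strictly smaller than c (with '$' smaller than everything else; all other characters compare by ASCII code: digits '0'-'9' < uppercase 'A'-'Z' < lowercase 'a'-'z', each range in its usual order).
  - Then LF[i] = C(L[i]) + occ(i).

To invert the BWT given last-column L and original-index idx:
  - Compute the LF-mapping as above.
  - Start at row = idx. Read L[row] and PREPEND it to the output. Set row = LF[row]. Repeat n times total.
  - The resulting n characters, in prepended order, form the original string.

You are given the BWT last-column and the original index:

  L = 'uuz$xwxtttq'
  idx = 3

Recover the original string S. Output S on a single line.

Answer: txtxuqztwu$

Derivation:
LF mapping: 5 6 10 0 8 7 9 2 3 4 1
Walk LF starting at row 3, prepending L[row]:
  step 1: row=3, L[3]='$', prepend. Next row=LF[3]=0
  step 2: row=0, L[0]='u', prepend. Next row=LF[0]=5
  step 3: row=5, L[5]='w', prepend. Next row=LF[5]=7
  step 4: row=7, L[7]='t', prepend. Next row=LF[7]=2
  step 5: row=2, L[2]='z', prepend. Next row=LF[2]=10
  step 6: row=10, L[10]='q', prepend. Next row=LF[10]=1
  step 7: row=1, L[1]='u', prepend. Next row=LF[1]=6
  step 8: row=6, L[6]='x', prepend. Next row=LF[6]=9
  step 9: row=9, L[9]='t', prepend. Next row=LF[9]=4
  step 10: row=4, L[4]='x', prepend. Next row=LF[4]=8
  step 11: row=8, L[8]='t', prepend. Next row=LF[8]=3
Reversed output: txtxuqztwu$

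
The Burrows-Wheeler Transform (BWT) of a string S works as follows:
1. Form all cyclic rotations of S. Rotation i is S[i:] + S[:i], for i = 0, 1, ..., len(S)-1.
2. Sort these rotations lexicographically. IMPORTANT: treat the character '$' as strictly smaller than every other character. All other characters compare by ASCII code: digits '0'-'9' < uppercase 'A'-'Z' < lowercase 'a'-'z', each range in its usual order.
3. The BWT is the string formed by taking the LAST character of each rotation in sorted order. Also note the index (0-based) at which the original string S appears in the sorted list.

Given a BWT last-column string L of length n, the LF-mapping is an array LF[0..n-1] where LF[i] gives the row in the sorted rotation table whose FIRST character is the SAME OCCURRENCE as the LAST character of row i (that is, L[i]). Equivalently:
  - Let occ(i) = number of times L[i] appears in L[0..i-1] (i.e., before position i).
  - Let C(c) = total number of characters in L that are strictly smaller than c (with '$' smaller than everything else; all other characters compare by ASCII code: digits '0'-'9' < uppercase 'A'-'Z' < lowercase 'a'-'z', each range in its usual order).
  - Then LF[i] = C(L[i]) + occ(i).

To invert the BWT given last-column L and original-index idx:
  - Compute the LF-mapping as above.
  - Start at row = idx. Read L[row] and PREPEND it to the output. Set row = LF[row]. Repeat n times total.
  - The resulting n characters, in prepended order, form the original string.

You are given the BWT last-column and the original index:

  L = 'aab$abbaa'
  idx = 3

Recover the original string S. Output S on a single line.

Answer: aababbaa$

Derivation:
LF mapping: 1 2 6 0 3 7 8 4 5
Walk LF starting at row 3, prepending L[row]:
  step 1: row=3, L[3]='$', prepend. Next row=LF[3]=0
  step 2: row=0, L[0]='a', prepend. Next row=LF[0]=1
  step 3: row=1, L[1]='a', prepend. Next row=LF[1]=2
  step 4: row=2, L[2]='b', prepend. Next row=LF[2]=6
  step 5: row=6, L[6]='b', prepend. Next row=LF[6]=8
  step 6: row=8, L[8]='a', prepend. Next row=LF[8]=5
  step 7: row=5, L[5]='b', prepend. Next row=LF[5]=7
  step 8: row=7, L[7]='a', prepend. Next row=LF[7]=4
  step 9: row=4, L[4]='a', prepend. Next row=LF[4]=3
Reversed output: aababbaa$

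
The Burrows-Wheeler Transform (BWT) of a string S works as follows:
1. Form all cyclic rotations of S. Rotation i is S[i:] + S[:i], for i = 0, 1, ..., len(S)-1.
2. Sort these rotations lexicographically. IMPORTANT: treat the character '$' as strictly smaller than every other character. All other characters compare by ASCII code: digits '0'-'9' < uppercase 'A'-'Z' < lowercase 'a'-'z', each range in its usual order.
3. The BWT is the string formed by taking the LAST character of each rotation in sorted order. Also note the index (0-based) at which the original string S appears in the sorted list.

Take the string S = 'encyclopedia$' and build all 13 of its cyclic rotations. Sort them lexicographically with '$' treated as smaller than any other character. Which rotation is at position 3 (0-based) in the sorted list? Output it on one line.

Answer: cyclopedia$en

Derivation:
All 13 rotations (rotation i = S[i:]+S[:i]):
  rot[0] = encyclopedia$
  rot[1] = ncyclopedia$e
  rot[2] = cyclopedia$en
  rot[3] = yclopedia$enc
  rot[4] = clopedia$ency
  rot[5] = lopedia$encyc
  rot[6] = opedia$encycl
  rot[7] = pedia$encyclo
  rot[8] = edia$encyclop
  rot[9] = dia$encyclope
  rot[10] = ia$encycloped
  rot[11] = a$encyclopedi
  rot[12] = $encyclopedia
Sorted (with $ < everything):
  sorted[0] = $encyclopedia
  sorted[1] = a$encyclopedi
  sorted[2] = clopedia$ency
  sorted[3] = cyclopedia$en
  sorted[4] = dia$encyclope
  sorted[5] = edia$encyclop
  sorted[6] = encyclopedia$
  sorted[7] = ia$encycloped
  sorted[8] = lopedia$encyc
  sorted[9] = ncyclopedia$e
  sorted[10] = opedia$encycl
  sorted[11] = pedia$encyclo
  sorted[12] = yclopedia$enc
sorted[3] = cyclopedia$en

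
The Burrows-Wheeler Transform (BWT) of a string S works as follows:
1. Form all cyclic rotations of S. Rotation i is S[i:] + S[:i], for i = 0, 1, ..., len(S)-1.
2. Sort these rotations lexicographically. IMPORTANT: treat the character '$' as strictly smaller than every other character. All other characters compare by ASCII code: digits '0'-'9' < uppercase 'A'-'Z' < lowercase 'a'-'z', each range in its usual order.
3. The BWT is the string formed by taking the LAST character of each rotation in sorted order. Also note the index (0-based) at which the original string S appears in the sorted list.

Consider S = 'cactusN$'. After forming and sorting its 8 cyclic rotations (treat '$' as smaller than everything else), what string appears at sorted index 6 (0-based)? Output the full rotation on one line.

Answer: tusN$cac

Derivation:
All 8 rotations (rotation i = S[i:]+S[:i]):
  rot[0] = cactusN$
  rot[1] = actusN$c
  rot[2] = ctusN$ca
  rot[3] = tusN$cac
  rot[4] = usN$cact
  rot[5] = sN$cactu
  rot[6] = N$cactus
  rot[7] = $cactusN
Sorted (with $ < everything):
  sorted[0] = $cactusN
  sorted[1] = N$cactus
  sorted[2] = actusN$c
  sorted[3] = cactusN$
  sorted[4] = ctusN$ca
  sorted[5] = sN$cactu
  sorted[6] = tusN$cac
  sorted[7] = usN$cact
sorted[6] = tusN$cac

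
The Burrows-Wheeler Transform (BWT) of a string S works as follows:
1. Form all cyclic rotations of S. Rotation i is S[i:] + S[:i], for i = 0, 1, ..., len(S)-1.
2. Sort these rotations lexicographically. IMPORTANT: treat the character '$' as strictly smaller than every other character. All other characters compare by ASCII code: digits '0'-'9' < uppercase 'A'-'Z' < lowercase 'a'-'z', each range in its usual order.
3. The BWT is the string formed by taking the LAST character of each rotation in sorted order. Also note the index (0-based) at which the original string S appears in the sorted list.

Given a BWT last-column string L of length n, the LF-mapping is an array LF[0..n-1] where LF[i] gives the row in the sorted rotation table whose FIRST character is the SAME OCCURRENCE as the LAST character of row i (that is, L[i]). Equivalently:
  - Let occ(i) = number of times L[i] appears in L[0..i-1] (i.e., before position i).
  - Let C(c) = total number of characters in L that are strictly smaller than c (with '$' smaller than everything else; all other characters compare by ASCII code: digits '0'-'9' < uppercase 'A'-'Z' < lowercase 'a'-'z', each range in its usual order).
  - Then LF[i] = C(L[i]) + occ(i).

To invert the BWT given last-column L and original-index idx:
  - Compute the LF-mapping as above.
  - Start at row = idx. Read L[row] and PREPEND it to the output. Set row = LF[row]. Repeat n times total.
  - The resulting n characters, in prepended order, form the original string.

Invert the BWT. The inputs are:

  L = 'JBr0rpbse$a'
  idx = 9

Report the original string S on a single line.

LF mapping: 3 2 8 1 9 7 5 10 6 0 4
Walk LF starting at row 9, prepending L[row]:
  step 1: row=9, L[9]='$', prepend. Next row=LF[9]=0
  step 2: row=0, L[0]='J', prepend. Next row=LF[0]=3
  step 3: row=3, L[3]='0', prepend. Next row=LF[3]=1
  step 4: row=1, L[1]='B', prepend. Next row=LF[1]=2
  step 5: row=2, L[2]='r', prepend. Next row=LF[2]=8
  step 6: row=8, L[8]='e', prepend. Next row=LF[8]=6
  step 7: row=6, L[6]='b', prepend. Next row=LF[6]=5
  step 8: row=5, L[5]='p', prepend. Next row=LF[5]=7
  step 9: row=7, L[7]='s', prepend. Next row=LF[7]=10
  step 10: row=10, L[10]='a', prepend. Next row=LF[10]=4
  step 11: row=4, L[4]='r', prepend. Next row=LF[4]=9
Reversed output: raspberB0J$

Answer: raspberB0J$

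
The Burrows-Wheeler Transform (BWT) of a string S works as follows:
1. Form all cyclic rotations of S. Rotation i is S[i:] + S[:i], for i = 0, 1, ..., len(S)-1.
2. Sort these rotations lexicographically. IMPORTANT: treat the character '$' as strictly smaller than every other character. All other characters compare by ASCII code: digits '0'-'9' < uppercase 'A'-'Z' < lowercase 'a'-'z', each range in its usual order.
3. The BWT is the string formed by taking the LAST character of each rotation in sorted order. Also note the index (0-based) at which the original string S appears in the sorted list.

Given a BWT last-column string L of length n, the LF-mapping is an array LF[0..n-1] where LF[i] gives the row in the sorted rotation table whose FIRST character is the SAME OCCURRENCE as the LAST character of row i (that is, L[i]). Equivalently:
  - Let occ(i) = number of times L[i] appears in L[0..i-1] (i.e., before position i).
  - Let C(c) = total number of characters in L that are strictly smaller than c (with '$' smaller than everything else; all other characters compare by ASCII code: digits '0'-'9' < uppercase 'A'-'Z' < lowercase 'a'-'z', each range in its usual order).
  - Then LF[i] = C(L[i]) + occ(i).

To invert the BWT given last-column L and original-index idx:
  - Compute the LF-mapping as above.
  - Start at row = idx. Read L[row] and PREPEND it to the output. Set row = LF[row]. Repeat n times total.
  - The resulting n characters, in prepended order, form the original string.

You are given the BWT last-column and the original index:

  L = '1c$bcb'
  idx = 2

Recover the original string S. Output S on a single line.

LF mapping: 1 4 0 2 5 3
Walk LF starting at row 2, prepending L[row]:
  step 1: row=2, L[2]='$', prepend. Next row=LF[2]=0
  step 2: row=0, L[0]='1', prepend. Next row=LF[0]=1
  step 3: row=1, L[1]='c', prepend. Next row=LF[1]=4
  step 4: row=4, L[4]='c', prepend. Next row=LF[4]=5
  step 5: row=5, L[5]='b', prepend. Next row=LF[5]=3
  step 6: row=3, L[3]='b', prepend. Next row=LF[3]=2
Reversed output: bbcc1$

Answer: bbcc1$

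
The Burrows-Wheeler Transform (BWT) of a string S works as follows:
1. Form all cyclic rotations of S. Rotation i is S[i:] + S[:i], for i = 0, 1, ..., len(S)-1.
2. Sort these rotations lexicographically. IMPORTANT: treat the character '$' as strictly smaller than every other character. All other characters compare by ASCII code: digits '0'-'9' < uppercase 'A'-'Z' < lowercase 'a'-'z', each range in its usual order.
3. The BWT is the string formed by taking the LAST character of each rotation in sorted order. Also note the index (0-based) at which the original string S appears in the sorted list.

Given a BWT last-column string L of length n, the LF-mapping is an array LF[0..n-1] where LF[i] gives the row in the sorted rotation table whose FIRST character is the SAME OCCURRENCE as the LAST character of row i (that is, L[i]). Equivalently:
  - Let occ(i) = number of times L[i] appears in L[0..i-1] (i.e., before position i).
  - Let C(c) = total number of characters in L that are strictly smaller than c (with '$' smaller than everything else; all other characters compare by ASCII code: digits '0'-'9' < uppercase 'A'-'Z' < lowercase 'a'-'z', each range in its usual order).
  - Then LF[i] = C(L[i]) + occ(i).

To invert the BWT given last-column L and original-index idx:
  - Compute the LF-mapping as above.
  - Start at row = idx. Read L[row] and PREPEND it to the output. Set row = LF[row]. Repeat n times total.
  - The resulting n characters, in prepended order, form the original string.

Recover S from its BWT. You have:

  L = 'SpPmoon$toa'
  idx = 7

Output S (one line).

Answer: onomatopPS$

Derivation:
LF mapping: 2 9 1 4 6 7 5 0 10 8 3
Walk LF starting at row 7, prepending L[row]:
  step 1: row=7, L[7]='$', prepend. Next row=LF[7]=0
  step 2: row=0, L[0]='S', prepend. Next row=LF[0]=2
  step 3: row=2, L[2]='P', prepend. Next row=LF[2]=1
  step 4: row=1, L[1]='p', prepend. Next row=LF[1]=9
  step 5: row=9, L[9]='o', prepend. Next row=LF[9]=8
  step 6: row=8, L[8]='t', prepend. Next row=LF[8]=10
  step 7: row=10, L[10]='a', prepend. Next row=LF[10]=3
  step 8: row=3, L[3]='m', prepend. Next row=LF[3]=4
  step 9: row=4, L[4]='o', prepend. Next row=LF[4]=6
  step 10: row=6, L[6]='n', prepend. Next row=LF[6]=5
  step 11: row=5, L[5]='o', prepend. Next row=LF[5]=7
Reversed output: onomatopPS$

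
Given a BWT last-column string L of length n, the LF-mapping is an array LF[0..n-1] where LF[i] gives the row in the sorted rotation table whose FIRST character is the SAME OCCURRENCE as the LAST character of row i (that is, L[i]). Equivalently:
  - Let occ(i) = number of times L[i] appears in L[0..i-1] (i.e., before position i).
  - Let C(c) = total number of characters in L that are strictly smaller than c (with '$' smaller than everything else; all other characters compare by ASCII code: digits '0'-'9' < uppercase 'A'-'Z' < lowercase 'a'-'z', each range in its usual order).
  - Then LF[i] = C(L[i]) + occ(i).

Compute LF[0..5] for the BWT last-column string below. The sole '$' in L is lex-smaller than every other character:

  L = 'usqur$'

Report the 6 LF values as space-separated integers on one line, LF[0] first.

Char counts: '$':1, 'q':1, 'r':1, 's':1, 'u':2
C (first-col start): C('$')=0, C('q')=1, C('r')=2, C('s')=3, C('u')=4
L[0]='u': occ=0, LF[0]=C('u')+0=4+0=4
L[1]='s': occ=0, LF[1]=C('s')+0=3+0=3
L[2]='q': occ=0, LF[2]=C('q')+0=1+0=1
L[3]='u': occ=1, LF[3]=C('u')+1=4+1=5
L[4]='r': occ=0, LF[4]=C('r')+0=2+0=2
L[5]='$': occ=0, LF[5]=C('$')+0=0+0=0

Answer: 4 3 1 5 2 0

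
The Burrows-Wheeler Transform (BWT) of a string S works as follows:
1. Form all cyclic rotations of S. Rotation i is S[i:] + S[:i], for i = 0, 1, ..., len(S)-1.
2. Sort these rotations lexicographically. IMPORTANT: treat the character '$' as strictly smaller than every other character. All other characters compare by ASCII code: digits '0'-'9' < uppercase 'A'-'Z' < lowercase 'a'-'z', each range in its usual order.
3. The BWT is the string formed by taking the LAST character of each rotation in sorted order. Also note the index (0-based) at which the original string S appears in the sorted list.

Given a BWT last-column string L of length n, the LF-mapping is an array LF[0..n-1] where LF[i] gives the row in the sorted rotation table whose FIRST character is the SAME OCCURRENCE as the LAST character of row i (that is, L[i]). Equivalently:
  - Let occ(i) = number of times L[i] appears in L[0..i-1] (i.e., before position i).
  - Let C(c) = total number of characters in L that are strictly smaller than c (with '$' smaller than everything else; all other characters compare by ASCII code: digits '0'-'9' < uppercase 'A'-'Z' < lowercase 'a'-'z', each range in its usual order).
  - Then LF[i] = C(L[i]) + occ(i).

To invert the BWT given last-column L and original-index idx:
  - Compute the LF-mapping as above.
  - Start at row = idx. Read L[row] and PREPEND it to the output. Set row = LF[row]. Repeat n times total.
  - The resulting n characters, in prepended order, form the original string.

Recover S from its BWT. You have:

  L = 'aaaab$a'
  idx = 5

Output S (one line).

Answer: abaaaa$

Derivation:
LF mapping: 1 2 3 4 6 0 5
Walk LF starting at row 5, prepending L[row]:
  step 1: row=5, L[5]='$', prepend. Next row=LF[5]=0
  step 2: row=0, L[0]='a', prepend. Next row=LF[0]=1
  step 3: row=1, L[1]='a', prepend. Next row=LF[1]=2
  step 4: row=2, L[2]='a', prepend. Next row=LF[2]=3
  step 5: row=3, L[3]='a', prepend. Next row=LF[3]=4
  step 6: row=4, L[4]='b', prepend. Next row=LF[4]=6
  step 7: row=6, L[6]='a', prepend. Next row=LF[6]=5
Reversed output: abaaaa$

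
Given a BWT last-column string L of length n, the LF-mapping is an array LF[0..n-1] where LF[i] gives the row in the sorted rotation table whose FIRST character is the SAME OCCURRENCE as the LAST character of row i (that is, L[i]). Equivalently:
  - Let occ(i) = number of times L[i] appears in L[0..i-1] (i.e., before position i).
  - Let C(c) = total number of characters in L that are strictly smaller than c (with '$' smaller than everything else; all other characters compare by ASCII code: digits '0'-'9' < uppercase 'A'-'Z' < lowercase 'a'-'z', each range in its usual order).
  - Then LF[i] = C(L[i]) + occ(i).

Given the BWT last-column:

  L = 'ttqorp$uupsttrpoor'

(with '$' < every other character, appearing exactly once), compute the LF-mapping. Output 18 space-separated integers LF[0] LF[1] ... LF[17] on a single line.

Answer: 12 13 7 1 8 4 0 16 17 5 11 14 15 9 6 2 3 10

Derivation:
Char counts: '$':1, 'o':3, 'p':3, 'q':1, 'r':3, 's':1, 't':4, 'u':2
C (first-col start): C('$')=0, C('o')=1, C('p')=4, C('q')=7, C('r')=8, C('s')=11, C('t')=12, C('u')=16
L[0]='t': occ=0, LF[0]=C('t')+0=12+0=12
L[1]='t': occ=1, LF[1]=C('t')+1=12+1=13
L[2]='q': occ=0, LF[2]=C('q')+0=7+0=7
L[3]='o': occ=0, LF[3]=C('o')+0=1+0=1
L[4]='r': occ=0, LF[4]=C('r')+0=8+0=8
L[5]='p': occ=0, LF[5]=C('p')+0=4+0=4
L[6]='$': occ=0, LF[6]=C('$')+0=0+0=0
L[7]='u': occ=0, LF[7]=C('u')+0=16+0=16
L[8]='u': occ=1, LF[8]=C('u')+1=16+1=17
L[9]='p': occ=1, LF[9]=C('p')+1=4+1=5
L[10]='s': occ=0, LF[10]=C('s')+0=11+0=11
L[11]='t': occ=2, LF[11]=C('t')+2=12+2=14
L[12]='t': occ=3, LF[12]=C('t')+3=12+3=15
L[13]='r': occ=1, LF[13]=C('r')+1=8+1=9
L[14]='p': occ=2, LF[14]=C('p')+2=4+2=6
L[15]='o': occ=1, LF[15]=C('o')+1=1+1=2
L[16]='o': occ=2, LF[16]=C('o')+2=1+2=3
L[17]='r': occ=2, LF[17]=C('r')+2=8+2=10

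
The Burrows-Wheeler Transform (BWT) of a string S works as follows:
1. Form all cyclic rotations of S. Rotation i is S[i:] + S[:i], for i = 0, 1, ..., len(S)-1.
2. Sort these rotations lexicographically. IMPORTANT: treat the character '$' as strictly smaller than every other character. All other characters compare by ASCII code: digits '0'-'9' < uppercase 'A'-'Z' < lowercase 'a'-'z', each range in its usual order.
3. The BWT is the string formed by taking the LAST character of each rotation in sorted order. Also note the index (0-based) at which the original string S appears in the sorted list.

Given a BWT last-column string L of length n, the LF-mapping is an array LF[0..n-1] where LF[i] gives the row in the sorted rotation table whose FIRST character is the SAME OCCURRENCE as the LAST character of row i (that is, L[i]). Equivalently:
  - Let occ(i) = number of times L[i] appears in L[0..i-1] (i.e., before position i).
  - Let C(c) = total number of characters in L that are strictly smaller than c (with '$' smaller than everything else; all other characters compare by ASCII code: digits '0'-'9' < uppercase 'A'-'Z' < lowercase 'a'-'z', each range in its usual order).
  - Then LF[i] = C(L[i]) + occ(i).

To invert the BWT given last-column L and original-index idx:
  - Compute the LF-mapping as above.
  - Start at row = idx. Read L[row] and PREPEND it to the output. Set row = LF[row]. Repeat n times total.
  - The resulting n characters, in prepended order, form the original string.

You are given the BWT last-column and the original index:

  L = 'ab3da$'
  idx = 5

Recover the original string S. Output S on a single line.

Answer: dab3a$

Derivation:
LF mapping: 2 4 1 5 3 0
Walk LF starting at row 5, prepending L[row]:
  step 1: row=5, L[5]='$', prepend. Next row=LF[5]=0
  step 2: row=0, L[0]='a', prepend. Next row=LF[0]=2
  step 3: row=2, L[2]='3', prepend. Next row=LF[2]=1
  step 4: row=1, L[1]='b', prepend. Next row=LF[1]=4
  step 5: row=4, L[4]='a', prepend. Next row=LF[4]=3
  step 6: row=3, L[3]='d', prepend. Next row=LF[3]=5
Reversed output: dab3a$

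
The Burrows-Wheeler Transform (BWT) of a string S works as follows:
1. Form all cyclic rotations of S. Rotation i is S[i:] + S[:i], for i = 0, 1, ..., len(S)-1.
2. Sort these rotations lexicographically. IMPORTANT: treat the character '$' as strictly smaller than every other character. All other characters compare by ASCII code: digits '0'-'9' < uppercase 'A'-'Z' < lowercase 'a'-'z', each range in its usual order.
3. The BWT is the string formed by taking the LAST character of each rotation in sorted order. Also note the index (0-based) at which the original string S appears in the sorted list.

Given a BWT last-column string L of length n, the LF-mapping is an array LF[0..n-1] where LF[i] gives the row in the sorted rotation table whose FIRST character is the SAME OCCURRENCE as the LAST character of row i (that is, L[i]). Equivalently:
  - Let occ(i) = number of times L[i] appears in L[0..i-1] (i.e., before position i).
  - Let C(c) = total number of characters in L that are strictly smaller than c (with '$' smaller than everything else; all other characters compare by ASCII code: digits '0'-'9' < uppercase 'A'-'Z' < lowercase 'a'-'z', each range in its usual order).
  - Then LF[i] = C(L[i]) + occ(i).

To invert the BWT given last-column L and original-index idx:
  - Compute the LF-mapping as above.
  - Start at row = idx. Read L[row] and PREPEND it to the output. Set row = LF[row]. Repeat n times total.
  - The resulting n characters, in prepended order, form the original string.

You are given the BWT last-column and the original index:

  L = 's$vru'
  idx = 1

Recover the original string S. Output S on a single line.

Answer: ruvs$

Derivation:
LF mapping: 2 0 4 1 3
Walk LF starting at row 1, prepending L[row]:
  step 1: row=1, L[1]='$', prepend. Next row=LF[1]=0
  step 2: row=0, L[0]='s', prepend. Next row=LF[0]=2
  step 3: row=2, L[2]='v', prepend. Next row=LF[2]=4
  step 4: row=4, L[4]='u', prepend. Next row=LF[4]=3
  step 5: row=3, L[3]='r', prepend. Next row=LF[3]=1
Reversed output: ruvs$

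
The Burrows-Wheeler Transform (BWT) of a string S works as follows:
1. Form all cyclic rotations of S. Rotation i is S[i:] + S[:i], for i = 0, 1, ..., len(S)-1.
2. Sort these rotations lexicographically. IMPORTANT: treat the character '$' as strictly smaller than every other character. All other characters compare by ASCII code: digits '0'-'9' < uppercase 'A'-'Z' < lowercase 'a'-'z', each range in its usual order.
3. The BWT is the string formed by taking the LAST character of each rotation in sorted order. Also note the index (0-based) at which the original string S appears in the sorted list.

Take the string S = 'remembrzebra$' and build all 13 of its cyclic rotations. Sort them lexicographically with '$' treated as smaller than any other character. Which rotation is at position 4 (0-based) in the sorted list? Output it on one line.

All 13 rotations (rotation i = S[i:]+S[:i]):
  rot[0] = remembrzebra$
  rot[1] = emembrzebra$r
  rot[2] = membrzebra$re
  rot[3] = embrzebra$rem
  rot[4] = mbrzebra$reme
  rot[5] = brzebra$remem
  rot[6] = rzebra$rememb
  rot[7] = zebra$remembr
  rot[8] = ebra$remembrz
  rot[9] = bra$remembrze
  rot[10] = ra$remembrzeb
  rot[11] = a$remembrzebr
  rot[12] = $remembrzebra
Sorted (with $ < everything):
  sorted[0] = $remembrzebra
  sorted[1] = a$remembrzebr
  sorted[2] = bra$remembrze
  sorted[3] = brzebra$remem
  sorted[4] = ebra$remembrz
  sorted[5] = embrzebra$rem
  sorted[6] = emembrzebra$r
  sorted[7] = mbrzebra$reme
  sorted[8] = membrzebra$re
  sorted[9] = ra$remembrzeb
  sorted[10] = remembrzebra$
  sorted[11] = rzebra$rememb
  sorted[12] = zebra$remembr
sorted[4] = ebra$remembrz

Answer: ebra$remembrz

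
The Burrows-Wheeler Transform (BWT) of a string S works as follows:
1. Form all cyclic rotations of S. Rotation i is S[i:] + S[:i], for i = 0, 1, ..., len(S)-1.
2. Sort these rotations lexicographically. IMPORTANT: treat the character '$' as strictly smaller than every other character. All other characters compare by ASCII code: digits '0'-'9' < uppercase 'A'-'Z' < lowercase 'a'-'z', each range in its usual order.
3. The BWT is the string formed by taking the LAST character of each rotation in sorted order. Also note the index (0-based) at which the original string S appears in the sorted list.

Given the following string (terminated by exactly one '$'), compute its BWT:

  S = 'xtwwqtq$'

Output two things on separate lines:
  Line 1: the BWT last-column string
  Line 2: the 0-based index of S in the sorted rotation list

Answer: qtwqxwt$
7

Derivation:
All 8 rotations (rotation i = S[i:]+S[:i]):
  rot[0] = xtwwqtq$
  rot[1] = twwqtq$x
  rot[2] = wwqtq$xt
  rot[3] = wqtq$xtw
  rot[4] = qtq$xtww
  rot[5] = tq$xtwwq
  rot[6] = q$xtwwqt
  rot[7] = $xtwwqtq
Sorted (with $ < everything):
  sorted[0] = $xtwwqtq  (last char: 'q')
  sorted[1] = q$xtwwqt  (last char: 't')
  sorted[2] = qtq$xtww  (last char: 'w')
  sorted[3] = tq$xtwwq  (last char: 'q')
  sorted[4] = twwqtq$x  (last char: 'x')
  sorted[5] = wqtq$xtw  (last char: 'w')
  sorted[6] = wwqtq$xt  (last char: 't')
  sorted[7] = xtwwqtq$  (last char: '$')
Last column: qtwqxwt$
Original string S is at sorted index 7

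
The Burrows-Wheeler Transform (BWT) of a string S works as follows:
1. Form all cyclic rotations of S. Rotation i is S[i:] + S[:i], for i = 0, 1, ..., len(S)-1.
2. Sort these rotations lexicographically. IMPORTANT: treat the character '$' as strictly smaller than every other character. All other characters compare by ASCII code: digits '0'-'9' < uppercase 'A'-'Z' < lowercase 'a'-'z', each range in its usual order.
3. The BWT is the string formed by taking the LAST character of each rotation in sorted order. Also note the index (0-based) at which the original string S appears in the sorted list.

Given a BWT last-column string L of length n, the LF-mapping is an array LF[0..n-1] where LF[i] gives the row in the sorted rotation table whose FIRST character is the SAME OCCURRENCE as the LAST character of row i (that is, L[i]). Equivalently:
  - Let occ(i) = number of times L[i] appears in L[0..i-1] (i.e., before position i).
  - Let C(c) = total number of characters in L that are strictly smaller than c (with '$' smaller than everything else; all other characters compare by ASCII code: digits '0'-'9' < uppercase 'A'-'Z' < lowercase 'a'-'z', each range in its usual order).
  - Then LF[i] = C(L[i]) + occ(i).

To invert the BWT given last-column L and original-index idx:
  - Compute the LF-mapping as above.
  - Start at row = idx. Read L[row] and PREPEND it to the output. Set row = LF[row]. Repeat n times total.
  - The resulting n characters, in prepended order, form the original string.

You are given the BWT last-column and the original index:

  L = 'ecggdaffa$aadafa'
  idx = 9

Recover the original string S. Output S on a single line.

Answer: dfcaafgadafagae$

Derivation:
LF mapping: 10 7 14 15 8 1 11 12 2 0 3 4 9 5 13 6
Walk LF starting at row 9, prepending L[row]:
  step 1: row=9, L[9]='$', prepend. Next row=LF[9]=0
  step 2: row=0, L[0]='e', prepend. Next row=LF[0]=10
  step 3: row=10, L[10]='a', prepend. Next row=LF[10]=3
  step 4: row=3, L[3]='g', prepend. Next row=LF[3]=15
  step 5: row=15, L[15]='a', prepend. Next row=LF[15]=6
  step 6: row=6, L[6]='f', prepend. Next row=LF[6]=11
  step 7: row=11, L[11]='a', prepend. Next row=LF[11]=4
  step 8: row=4, L[4]='d', prepend. Next row=LF[4]=8
  step 9: row=8, L[8]='a', prepend. Next row=LF[8]=2
  step 10: row=2, L[2]='g', prepend. Next row=LF[2]=14
  step 11: row=14, L[14]='f', prepend. Next row=LF[14]=13
  step 12: row=13, L[13]='a', prepend. Next row=LF[13]=5
  step 13: row=5, L[5]='a', prepend. Next row=LF[5]=1
  step 14: row=1, L[1]='c', prepend. Next row=LF[1]=7
  step 15: row=7, L[7]='f', prepend. Next row=LF[7]=12
  step 16: row=12, L[12]='d', prepend. Next row=LF[12]=9
Reversed output: dfcaafgadafagae$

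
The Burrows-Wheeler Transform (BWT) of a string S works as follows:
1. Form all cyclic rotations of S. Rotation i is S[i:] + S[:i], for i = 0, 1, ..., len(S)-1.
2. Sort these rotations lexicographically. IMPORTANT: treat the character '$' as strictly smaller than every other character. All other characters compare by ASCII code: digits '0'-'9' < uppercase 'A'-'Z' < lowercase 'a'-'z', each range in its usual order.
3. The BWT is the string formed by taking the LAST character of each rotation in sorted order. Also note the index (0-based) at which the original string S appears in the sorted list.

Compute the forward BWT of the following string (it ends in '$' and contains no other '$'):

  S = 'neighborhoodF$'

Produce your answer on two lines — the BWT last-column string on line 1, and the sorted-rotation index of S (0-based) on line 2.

All 14 rotations (rotation i = S[i:]+S[:i]):
  rot[0] = neighborhoodF$
  rot[1] = eighborhoodF$n
  rot[2] = ighborhoodF$ne
  rot[3] = ghborhoodF$nei
  rot[4] = hborhoodF$neig
  rot[5] = borhoodF$neigh
  rot[6] = orhoodF$neighb
  rot[7] = rhoodF$neighbo
  rot[8] = hoodF$neighbor
  rot[9] = oodF$neighborh
  rot[10] = odF$neighborho
  rot[11] = dF$neighborhoo
  rot[12] = F$neighborhood
  rot[13] = $neighborhoodF
Sorted (with $ < everything):
  sorted[0] = $neighborhoodF  (last char: 'F')
  sorted[1] = F$neighborhood  (last char: 'd')
  sorted[2] = borhoodF$neigh  (last char: 'h')
  sorted[3] = dF$neighborhoo  (last char: 'o')
  sorted[4] = eighborhoodF$n  (last char: 'n')
  sorted[5] = ghborhoodF$nei  (last char: 'i')
  sorted[6] = hborhoodF$neig  (last char: 'g')
  sorted[7] = hoodF$neighbor  (last char: 'r')
  sorted[8] = ighborhoodF$ne  (last char: 'e')
  sorted[9] = neighborhoodF$  (last char: '$')
  sorted[10] = odF$neighborho  (last char: 'o')
  sorted[11] = oodF$neighborh  (last char: 'h')
  sorted[12] = orhoodF$neighb  (last char: 'b')
  sorted[13] = rhoodF$neighbo  (last char: 'o')
Last column: Fdhonigre$ohbo
Original string S is at sorted index 9

Answer: Fdhonigre$ohbo
9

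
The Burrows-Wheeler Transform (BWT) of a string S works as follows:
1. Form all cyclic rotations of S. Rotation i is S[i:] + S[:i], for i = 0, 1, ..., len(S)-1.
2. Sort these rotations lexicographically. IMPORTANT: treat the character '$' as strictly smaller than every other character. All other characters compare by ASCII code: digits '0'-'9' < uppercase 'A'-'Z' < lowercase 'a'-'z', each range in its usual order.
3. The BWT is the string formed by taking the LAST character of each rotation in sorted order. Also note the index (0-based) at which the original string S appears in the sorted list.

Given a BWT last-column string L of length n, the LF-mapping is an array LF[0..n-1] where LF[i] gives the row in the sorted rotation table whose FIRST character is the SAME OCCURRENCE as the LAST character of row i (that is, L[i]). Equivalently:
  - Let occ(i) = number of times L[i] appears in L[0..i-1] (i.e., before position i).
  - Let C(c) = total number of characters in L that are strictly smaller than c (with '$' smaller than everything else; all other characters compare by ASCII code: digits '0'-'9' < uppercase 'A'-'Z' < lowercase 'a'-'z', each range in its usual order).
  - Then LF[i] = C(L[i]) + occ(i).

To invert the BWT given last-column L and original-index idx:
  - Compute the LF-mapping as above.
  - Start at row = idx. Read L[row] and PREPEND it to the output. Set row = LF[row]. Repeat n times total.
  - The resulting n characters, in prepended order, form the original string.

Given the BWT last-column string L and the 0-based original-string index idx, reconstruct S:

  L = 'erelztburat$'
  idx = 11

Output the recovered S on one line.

Answer: zebraturtle$

Derivation:
LF mapping: 3 6 4 5 11 8 2 10 7 1 9 0
Walk LF starting at row 11, prepending L[row]:
  step 1: row=11, L[11]='$', prepend. Next row=LF[11]=0
  step 2: row=0, L[0]='e', prepend. Next row=LF[0]=3
  step 3: row=3, L[3]='l', prepend. Next row=LF[3]=5
  step 4: row=5, L[5]='t', prepend. Next row=LF[5]=8
  step 5: row=8, L[8]='r', prepend. Next row=LF[8]=7
  step 6: row=7, L[7]='u', prepend. Next row=LF[7]=10
  step 7: row=10, L[10]='t', prepend. Next row=LF[10]=9
  step 8: row=9, L[9]='a', prepend. Next row=LF[9]=1
  step 9: row=1, L[1]='r', prepend. Next row=LF[1]=6
  step 10: row=6, L[6]='b', prepend. Next row=LF[6]=2
  step 11: row=2, L[2]='e', prepend. Next row=LF[2]=4
  step 12: row=4, L[4]='z', prepend. Next row=LF[4]=11
Reversed output: zebraturtle$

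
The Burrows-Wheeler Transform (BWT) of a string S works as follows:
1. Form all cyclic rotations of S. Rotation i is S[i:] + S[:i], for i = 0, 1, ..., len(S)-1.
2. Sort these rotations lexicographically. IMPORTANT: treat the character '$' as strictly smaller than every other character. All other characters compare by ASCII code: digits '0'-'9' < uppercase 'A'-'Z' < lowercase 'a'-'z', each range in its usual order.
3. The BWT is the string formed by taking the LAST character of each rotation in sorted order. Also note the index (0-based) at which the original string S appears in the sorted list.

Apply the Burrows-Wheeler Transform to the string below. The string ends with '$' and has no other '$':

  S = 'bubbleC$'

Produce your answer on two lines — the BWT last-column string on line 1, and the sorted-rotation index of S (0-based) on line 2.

Answer: Ceub$lbb
4

Derivation:
All 8 rotations (rotation i = S[i:]+S[:i]):
  rot[0] = bubbleC$
  rot[1] = ubbleC$b
  rot[2] = bbleC$bu
  rot[3] = bleC$bub
  rot[4] = leC$bubb
  rot[5] = eC$bubbl
  rot[6] = C$bubble
  rot[7] = $bubbleC
Sorted (with $ < everything):
  sorted[0] = $bubbleC  (last char: 'C')
  sorted[1] = C$bubble  (last char: 'e')
  sorted[2] = bbleC$bu  (last char: 'u')
  sorted[3] = bleC$bub  (last char: 'b')
  sorted[4] = bubbleC$  (last char: '$')
  sorted[5] = eC$bubbl  (last char: 'l')
  sorted[6] = leC$bubb  (last char: 'b')
  sorted[7] = ubbleC$b  (last char: 'b')
Last column: Ceub$lbb
Original string S is at sorted index 4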